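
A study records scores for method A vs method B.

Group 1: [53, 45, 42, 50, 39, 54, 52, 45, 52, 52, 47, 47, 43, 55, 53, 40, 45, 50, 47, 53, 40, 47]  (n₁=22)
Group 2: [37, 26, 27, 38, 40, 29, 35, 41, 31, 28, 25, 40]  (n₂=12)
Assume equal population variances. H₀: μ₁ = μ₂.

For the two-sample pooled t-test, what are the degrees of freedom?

degrees of freedom = 32

df = n₁ + n₂ − 2 = 22 + 12 − 2 = 32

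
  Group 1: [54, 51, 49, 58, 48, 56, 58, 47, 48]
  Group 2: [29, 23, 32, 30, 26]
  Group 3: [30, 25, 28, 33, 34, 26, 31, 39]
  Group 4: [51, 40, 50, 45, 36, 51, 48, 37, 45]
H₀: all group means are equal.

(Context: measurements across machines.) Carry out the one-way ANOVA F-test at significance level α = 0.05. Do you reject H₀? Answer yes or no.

Group means [52.11, 28.00, 30.75, 44.78], grand mean 40.581
SSB = Σnᵢ(x̄ᵢ−x̄)² = 2919.604; SSW = ΣΣ(x−x̄ᵢ)² = 631.944
MSB = 2919.604/3 = 973.2013; MSW = 631.944/27 = 23.4053
F = MSB/MSW = 41.5803
df = (3, 27)
p-value (upper-tail) = 0.00000
At α=0.05: p < α → reject H₀

reject H₀: yes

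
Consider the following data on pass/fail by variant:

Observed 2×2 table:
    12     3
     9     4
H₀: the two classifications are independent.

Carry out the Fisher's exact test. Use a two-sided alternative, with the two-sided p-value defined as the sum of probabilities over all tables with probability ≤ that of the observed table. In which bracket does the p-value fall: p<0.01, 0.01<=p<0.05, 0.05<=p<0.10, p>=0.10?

p-value bracket: p>=0.10

Margins: r₁=15, r₂=13, c₁=21, c₂=7, n=28
p_obs = C(15,12)·C(13,9)/C(28,21); sum pmf over tables with pmf ≤ p_obs
p-value (two-sided) = 0.67029
→ bracket: p>=0.10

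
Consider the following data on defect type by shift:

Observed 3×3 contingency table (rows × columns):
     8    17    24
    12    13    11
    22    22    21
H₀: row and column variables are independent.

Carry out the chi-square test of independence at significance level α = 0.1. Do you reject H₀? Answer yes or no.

Row totals [49, 36, 65], col totals [42, 52, 56], n=150
χ² = (8−13.72)²/13.72 + (17−16.99)²/16.99 + (24−18.29)²/18.29 + (12−10.08)²/10.08 + (13−12.48)²/12.48 + (11−13.44)²/13.44 + (22−18.20)²/18.20 + (22−22.53)²/22.53 + (21−24.27)²/24.27 = 6.2411
df = 4
p-value (upper-tail) = 0.18185
At α=0.1: p ≥ α → fail to reject H₀

reject H₀: no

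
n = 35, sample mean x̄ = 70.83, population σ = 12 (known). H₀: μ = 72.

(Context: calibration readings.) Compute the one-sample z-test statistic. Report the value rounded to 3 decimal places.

test statistic = -0.577

SE = σ/√n = 12/√35 = 2.0284
z = (x̄−μ₀)/SE = (70.83−72)/2.0284 = -0.5768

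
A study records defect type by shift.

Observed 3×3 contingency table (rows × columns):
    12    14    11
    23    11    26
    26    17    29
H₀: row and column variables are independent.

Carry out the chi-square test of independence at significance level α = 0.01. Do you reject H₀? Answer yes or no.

reject H₀: no

Row totals [37, 60, 72], col totals [61, 42, 66], n=169
χ² = (12−13.36)²/13.36 + (14−9.20)²/9.20 + (11−14.45)²/14.45 + (23−21.66)²/21.66 + (11−14.91)²/14.91 + (26−23.43)²/23.43 + (26−25.99)²/25.99 + (17−17.89)²/17.89 + (29−28.12)²/28.12 = 4.9346
df = 4
p-value (upper-tail) = 0.29408
At α=0.01: p ≥ α → fail to reject H₀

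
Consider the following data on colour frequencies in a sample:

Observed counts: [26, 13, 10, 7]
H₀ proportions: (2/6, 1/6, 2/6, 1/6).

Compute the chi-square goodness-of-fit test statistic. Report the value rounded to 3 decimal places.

test statistic = 8.929

n = 56; E_i = n·p_i = [18.67, 9.33, 18.67, 9.33]
χ² = (26−18.67)²/18.67 + (13−9.33)²/9.33 + (10−18.67)²/18.67 + (7−9.33)²/9.33 = 8.9286
df = 3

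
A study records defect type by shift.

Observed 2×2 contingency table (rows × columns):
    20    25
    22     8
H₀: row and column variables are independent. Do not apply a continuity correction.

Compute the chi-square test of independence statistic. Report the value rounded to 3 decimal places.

Row totals [45, 30], col totals [42, 33], n=75
χ² = (20−25.20)²/25.20 + (25−19.80)²/19.80 + (22−16.80)²/16.80 + (8−13.20)²/13.20 = 6.0967
df = 1

test statistic = 6.097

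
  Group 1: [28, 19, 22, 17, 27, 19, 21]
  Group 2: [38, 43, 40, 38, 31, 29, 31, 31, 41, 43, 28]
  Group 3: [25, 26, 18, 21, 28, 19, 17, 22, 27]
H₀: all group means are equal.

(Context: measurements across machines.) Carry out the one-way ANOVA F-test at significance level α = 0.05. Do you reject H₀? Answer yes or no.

reject H₀: yes

Group means [21.86, 35.73, 22.56], grand mean 27.741
SSB = Σnᵢ(x̄ᵢ−x̄)² = 1185.924; SSW = ΣΣ(x−x̄ᵢ)² = 573.261
MSB = 1185.924/2 = 592.9620; MSW = 573.261/24 = 23.8859
F = MSB/MSW = 24.8248
df = (2, 24)
p-value (upper-tail) = 0.00000
At α=0.05: p < α → reject H₀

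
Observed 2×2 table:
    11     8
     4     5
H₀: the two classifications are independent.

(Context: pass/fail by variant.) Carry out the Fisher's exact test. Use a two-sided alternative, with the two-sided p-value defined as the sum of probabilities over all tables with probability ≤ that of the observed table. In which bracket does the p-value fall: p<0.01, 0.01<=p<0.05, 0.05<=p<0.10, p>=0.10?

p-value bracket: p>=0.10

Margins: r₁=19, r₂=9, c₁=15, c₂=13, n=28
p_obs = C(19,11)·C(9,4)/C(28,15); sum pmf over tables with pmf ≤ p_obs
p-value (two-sided) = 0.68913
→ bracket: p>=0.10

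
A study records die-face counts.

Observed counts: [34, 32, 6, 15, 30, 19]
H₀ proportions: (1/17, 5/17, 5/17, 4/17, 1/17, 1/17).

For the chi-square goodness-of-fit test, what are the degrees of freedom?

df = k − 1 = 6 − 1 = 5

degrees of freedom = 5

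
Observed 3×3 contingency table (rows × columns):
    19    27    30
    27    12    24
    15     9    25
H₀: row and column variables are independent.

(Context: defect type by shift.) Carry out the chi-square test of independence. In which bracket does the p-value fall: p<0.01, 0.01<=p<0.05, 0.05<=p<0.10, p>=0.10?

p-value bracket: 0.01<=p<0.05

Row totals [76, 63, 49], col totals [61, 48, 79], n=188
χ² = (19−24.66)²/24.66 + (27−19.40)²/19.40 + (30−31.94)²/31.94 + (27−20.44)²/20.44 + (12−16.09)²/16.09 + (24−26.47)²/26.47 + (15−15.90)²/15.90 + (9−12.51)²/12.51 + (25−20.59)²/20.59 = 9.7428
df = 4
p-value (upper-tail) = 0.04499
→ bracket: 0.01<=p<0.05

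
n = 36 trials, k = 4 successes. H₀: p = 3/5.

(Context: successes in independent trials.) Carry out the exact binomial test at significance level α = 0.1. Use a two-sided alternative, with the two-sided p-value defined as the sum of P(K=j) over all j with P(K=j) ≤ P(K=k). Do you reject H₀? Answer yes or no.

Exact binomial: n=36, k=4, p₀=3/5=0.6000
P(X=j) = C(n,j)·p₀^j·(1−p₀)^(n−j); p = Σ P(X=j) over j with P(X=j) ≤ P(X=4)
p-value (two-sided) = 0.00000
At α=0.1: p < α → reject H₀

reject H₀: yes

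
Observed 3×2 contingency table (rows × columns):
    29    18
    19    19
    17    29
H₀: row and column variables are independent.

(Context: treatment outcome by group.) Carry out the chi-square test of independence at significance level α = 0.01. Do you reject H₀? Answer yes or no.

reject H₀: no

Row totals [47, 38, 46], col totals [65, 66], n=131
χ² = (29−23.32)²/23.32 + (18−23.68)²/23.68 + (19−18.85)²/18.85 + (19−19.15)²/19.15 + (17−22.82)²/22.82 + (29−23.18)²/23.18 = 5.6976
df = 2
p-value (upper-tail) = 0.05791
At α=0.01: p ≥ α → fail to reject H₀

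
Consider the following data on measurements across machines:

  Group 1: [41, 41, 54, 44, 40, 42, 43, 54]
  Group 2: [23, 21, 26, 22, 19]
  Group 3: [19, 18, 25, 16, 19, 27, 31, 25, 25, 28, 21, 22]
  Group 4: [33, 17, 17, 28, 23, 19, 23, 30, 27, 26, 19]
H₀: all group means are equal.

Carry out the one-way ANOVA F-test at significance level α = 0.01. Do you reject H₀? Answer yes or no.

Group means [44.88, 22.20, 23.00, 23.82], grand mean 28.000
SSB = Σnᵢ(x̄ᵢ−x̄)² = 2938.689; SSW = ΣΣ(x−x̄ᵢ)² = 783.311
MSB = 2938.689/3 = 979.5629; MSW = 783.311/32 = 24.4785
F = MSB/MSW = 40.0173
df = (3, 32)
p-value (upper-tail) = 0.00000
At α=0.01: p < α → reject H₀

reject H₀: yes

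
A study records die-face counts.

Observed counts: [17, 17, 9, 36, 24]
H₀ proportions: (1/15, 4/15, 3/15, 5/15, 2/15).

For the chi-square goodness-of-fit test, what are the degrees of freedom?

degrees of freedom = 4

df = k − 1 = 5 − 1 = 4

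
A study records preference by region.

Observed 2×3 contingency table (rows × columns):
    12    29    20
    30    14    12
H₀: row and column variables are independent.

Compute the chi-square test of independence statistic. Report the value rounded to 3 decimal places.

Row totals [61, 56], col totals [42, 43, 32], n=117
χ² = (12−21.90)²/21.90 + (29−22.42)²/22.42 + (20−16.68)²/16.68 + (30−20.10)²/20.10 + (14−20.58)²/20.58 + (12−15.32)²/15.32 = 14.7601
df = 2

test statistic = 14.760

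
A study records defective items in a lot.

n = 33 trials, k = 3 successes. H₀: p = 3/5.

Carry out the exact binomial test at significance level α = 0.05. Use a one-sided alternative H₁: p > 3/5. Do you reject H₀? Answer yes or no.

Exact binomial: n=33, k=3, p₀=3/5=0.6000
P(X≥3) from Σ C(n,i)·p₀^i·(1−p₀)^(n−i)
p-value (one-sided, H₁ greater) = 1.00000
At α=0.05: p ≥ α → fail to reject H₀

reject H₀: no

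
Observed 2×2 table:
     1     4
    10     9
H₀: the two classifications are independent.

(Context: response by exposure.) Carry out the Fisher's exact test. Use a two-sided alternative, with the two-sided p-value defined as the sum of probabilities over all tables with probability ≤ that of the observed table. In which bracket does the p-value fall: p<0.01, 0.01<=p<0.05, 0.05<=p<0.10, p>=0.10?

p-value bracket: p>=0.10

Margins: r₁=5, r₂=19, c₁=11, c₂=13, n=24
p_obs = C(5,1)·C(19,10)/C(24,11); sum pmf over tables with pmf ≤ p_obs
p-value (two-sided) = 0.32712
→ bracket: p>=0.10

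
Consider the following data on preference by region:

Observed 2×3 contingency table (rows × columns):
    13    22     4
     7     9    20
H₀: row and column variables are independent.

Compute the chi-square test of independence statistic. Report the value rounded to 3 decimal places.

Row totals [39, 36], col totals [20, 31, 24], n=75
χ² = (13−10.40)²/10.40 + (22−16.12)²/16.12 + (4−12.48)²/12.48 + (7−9.60)²/9.60 + (9−14.88)²/14.88 + (20−11.52)²/11.52 = 17.8268
df = 2

test statistic = 17.827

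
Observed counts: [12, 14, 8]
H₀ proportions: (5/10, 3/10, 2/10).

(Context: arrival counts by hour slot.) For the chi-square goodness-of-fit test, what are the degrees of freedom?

degrees of freedom = 2

df = k − 1 = 3 − 1 = 2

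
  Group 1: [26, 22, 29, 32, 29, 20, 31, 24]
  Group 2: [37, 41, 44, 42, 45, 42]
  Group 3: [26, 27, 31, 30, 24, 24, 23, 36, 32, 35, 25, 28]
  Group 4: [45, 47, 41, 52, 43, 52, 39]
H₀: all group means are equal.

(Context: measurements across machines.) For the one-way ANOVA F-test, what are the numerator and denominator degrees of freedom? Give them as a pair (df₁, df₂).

k = 4 groups, N = 33 total
df = (k−1, N−k) = (4−1, 33−4) = (3, 29)

degrees of freedom = [3, 29]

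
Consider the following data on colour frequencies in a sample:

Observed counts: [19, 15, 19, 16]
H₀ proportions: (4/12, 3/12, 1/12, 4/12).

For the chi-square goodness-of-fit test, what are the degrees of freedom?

degrees of freedom = 3

df = k − 1 = 4 − 1 = 3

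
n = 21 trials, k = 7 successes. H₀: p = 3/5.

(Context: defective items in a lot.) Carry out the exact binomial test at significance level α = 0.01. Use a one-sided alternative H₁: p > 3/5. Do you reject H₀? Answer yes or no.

Exact binomial: n=21, k=7, p₀=3/5=0.6000
P(X≥7) from Σ C(n,i)·p₀^i·(1−p₀)^(n−i)
p-value (one-sided, H₁ greater) = 0.99645
At α=0.01: p ≥ α → fail to reject H₀

reject H₀: no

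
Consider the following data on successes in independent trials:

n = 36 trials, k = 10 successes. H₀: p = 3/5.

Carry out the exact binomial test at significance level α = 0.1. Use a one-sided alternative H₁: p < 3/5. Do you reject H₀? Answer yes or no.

Exact binomial: n=36, k=10, p₀=3/5=0.6000
P(X≤10) from Σ C(n,i)·p₀^i·(1−p₀)^(n−i)
p-value (one-sided, H₁ less) = 0.00009
At α=0.1: p < α → reject H₀

reject H₀: yes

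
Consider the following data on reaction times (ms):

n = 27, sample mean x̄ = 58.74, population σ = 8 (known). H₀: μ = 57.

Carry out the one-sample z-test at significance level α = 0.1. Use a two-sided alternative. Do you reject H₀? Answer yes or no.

reject H₀: no

SE = σ/√n = 8/√27 = 1.5396
z = (x̄−μ₀)/SE = (58.74−57)/1.5396 = 1.1302
p-value (two-sided) = 0.25841
At α=0.1: p ≥ α → fail to reject H₀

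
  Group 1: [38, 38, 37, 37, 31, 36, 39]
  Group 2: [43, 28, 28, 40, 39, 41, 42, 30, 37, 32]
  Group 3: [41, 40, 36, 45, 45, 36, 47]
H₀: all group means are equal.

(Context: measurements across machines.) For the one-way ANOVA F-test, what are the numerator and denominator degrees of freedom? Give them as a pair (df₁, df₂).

k = 3 groups, N = 24 total
df = (k−1, N−k) = (3−1, 24−3) = (2, 21)

degrees of freedom = [2, 21]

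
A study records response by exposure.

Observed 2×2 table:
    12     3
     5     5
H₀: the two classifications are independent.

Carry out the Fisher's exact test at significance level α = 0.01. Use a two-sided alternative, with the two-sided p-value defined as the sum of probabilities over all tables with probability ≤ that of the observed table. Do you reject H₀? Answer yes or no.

Margins: r₁=15, r₂=10, c₁=17, c₂=8, n=25
p_obs = C(15,12)·C(10,5)/C(25,17); sum pmf over tables with pmf ≤ p_obs
p-value (two-sided) = 0.19355
At α=0.01: p ≥ α → fail to reject H₀

reject H₀: no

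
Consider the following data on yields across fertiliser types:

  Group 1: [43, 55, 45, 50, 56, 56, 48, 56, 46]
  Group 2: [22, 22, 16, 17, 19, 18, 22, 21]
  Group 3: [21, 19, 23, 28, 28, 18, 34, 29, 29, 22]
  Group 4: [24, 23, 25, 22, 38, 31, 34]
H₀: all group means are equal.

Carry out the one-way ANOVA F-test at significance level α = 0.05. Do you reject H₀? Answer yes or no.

Group means [50.56, 19.62, 25.10, 28.14], grand mean 31.176
SSB = Σnᵢ(x̄ᵢ−x̄)² = 4881.087; SSW = ΣΣ(x−x̄ᵢ)² = 741.854
MSB = 4881.087/3 = 1627.0289; MSW = 741.854/30 = 24.7285
F = MSB/MSW = 65.7958
df = (3, 30)
p-value (upper-tail) = 0.00000
At α=0.05: p < α → reject H₀

reject H₀: yes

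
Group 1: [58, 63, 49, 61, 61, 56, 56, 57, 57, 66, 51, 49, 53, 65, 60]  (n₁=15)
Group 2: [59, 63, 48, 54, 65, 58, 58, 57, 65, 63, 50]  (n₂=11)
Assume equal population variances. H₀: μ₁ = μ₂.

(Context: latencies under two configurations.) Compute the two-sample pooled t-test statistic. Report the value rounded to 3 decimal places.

x̄₁=57.467, s₁=5.357, n₁=15
x̄₂=58.182, s₂=5.741, n₂=11
s_p² = [14·5.357² + 10·5.741²]/24 = 30.4737
SE = √(s_p²·(1/15+1/11)) = 2.1913
t = (57.467−58.182)/2.1913 = -0.3264
df = 24

test statistic = -0.326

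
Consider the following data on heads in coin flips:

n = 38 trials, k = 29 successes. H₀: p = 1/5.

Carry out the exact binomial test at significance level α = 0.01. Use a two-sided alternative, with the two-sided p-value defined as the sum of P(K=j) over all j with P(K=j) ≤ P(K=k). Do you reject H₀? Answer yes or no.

Exact binomial: n=38, k=29, p₀=1/5=0.2000
P(X=j) = C(n,j)·p₀^j·(1−p₀)^(n−j); p = Σ P(X=j) over j with P(X=j) ≤ P(X=29)
p-value (two-sided) = 0.00000
At α=0.01: p < α → reject H₀

reject H₀: yes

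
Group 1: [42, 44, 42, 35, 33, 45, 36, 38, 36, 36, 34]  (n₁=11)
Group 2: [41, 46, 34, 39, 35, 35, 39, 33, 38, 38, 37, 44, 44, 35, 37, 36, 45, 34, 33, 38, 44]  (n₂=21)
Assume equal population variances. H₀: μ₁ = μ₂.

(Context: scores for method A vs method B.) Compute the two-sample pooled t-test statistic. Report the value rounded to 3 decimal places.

test statistic = -0.039

x̄₁=38.273, s₁=4.221, n₁=11
x̄₂=38.333, s₂=4.151, n₂=21
s_p² = [10·4.221² + 20·4.151²]/30 = 17.4283
SE = √(s_p²·(1/11+1/21)) = 1.5538
t = (38.273−38.333)/1.5538 = -0.0390
df = 30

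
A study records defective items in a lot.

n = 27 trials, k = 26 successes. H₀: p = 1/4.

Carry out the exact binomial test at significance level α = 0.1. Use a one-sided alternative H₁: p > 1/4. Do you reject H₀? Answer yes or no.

Exact binomial: n=27, k=26, p₀=1/4=0.2500
P(X≥26) from Σ C(n,i)·p₀^i·(1−p₀)^(n−i)
p-value (one-sided, H₁ greater) = 0.00000
At α=0.1: p < α → reject H₀

reject H₀: yes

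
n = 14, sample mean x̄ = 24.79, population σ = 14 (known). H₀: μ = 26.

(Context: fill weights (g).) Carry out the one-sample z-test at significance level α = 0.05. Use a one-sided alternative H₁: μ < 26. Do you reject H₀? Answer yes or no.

reject H₀: no

SE = σ/√n = 14/√14 = 3.7417
z = (x̄−μ₀)/SE = (24.79−26)/3.7417 = -0.3234
p-value (one-sided, H₁ less) = 0.37320
At α=0.05: p ≥ α → fail to reject H₀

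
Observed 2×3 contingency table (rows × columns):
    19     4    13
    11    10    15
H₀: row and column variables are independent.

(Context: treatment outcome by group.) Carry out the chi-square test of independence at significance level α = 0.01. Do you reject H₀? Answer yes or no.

reject H₀: no

Row totals [36, 36], col totals [30, 14, 28], n=72
χ² = (19−15.00)²/15.00 + (4−7.00)²/7.00 + (13−14.00)²/14.00 + (11−15.00)²/15.00 + (10−7.00)²/7.00 + (15−14.00)²/14.00 = 4.8476
df = 2
p-value (upper-tail) = 0.08858
At α=0.01: p ≥ α → fail to reject H₀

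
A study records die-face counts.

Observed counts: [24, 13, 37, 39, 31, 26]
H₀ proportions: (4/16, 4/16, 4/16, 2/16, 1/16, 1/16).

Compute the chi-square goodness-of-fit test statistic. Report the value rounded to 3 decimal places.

n = 170; E_i = n·p_i = [42.50, 42.50, 42.50, 21.25, 10.62, 10.62]
χ² = (24−42.50)²/42.50 + (13−42.50)²/42.50 + (37−42.50)²/42.50 + (39−21.25)²/21.25 + (31−10.62)²/10.62 + (26−10.62)²/10.62 = 105.3882
df = 5

test statistic = 105.388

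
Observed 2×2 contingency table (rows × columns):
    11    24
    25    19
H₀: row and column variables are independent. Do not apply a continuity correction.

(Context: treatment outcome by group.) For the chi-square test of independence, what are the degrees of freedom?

degrees of freedom = 1

df = (r−1)(c−1) = (2−1)·(2−1) = 1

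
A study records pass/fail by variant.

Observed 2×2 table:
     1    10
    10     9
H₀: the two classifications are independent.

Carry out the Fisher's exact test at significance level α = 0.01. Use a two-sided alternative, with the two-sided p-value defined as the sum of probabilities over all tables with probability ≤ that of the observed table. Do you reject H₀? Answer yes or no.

reject H₀: no

Margins: r₁=11, r₂=19, c₁=11, c₂=19, n=30
p_obs = C(11,1)·C(19,10)/C(30,11); sum pmf over tables with pmf ≤ p_obs
p-value (two-sided) = 0.02309
At α=0.01: p ≥ α → fail to reject H₀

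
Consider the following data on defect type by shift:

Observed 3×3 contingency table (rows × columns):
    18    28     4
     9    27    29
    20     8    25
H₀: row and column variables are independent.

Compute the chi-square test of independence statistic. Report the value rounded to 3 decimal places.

Row totals [50, 65, 53], col totals [47, 63, 58], n=168
χ² = (18−13.99)²/13.99 + (28−18.75)²/18.75 + (4−17.26)²/17.26 + (9−18.18)²/18.18 + (27−24.38)²/24.38 + (29−22.44)²/22.44 + (20−14.83)²/14.83 + (8−19.88)²/19.88 + (25−18.30)²/18.30 = 34.0964
df = 4

test statistic = 34.096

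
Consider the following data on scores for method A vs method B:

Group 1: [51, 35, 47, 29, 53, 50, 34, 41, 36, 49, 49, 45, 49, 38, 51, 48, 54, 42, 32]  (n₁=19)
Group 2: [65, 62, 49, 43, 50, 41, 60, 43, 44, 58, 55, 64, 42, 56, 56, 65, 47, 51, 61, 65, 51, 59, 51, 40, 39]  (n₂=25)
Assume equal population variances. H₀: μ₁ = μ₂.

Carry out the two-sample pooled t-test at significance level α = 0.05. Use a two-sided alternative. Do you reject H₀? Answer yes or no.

reject H₀: yes

x̄₁=43.842, s₁=7.741, n₁=19
x̄₂=52.680, s₂=8.688, n₂=25
s_p² = [18·7.741² + 24·8.688²]/42 = 68.8087
SE = √(s_p²·(1/19+1/25)) = 2.5247
t = (43.842−52.680)/2.5247 = -3.5006
df = 42
p-value (two-sided) = 0.00111
At α=0.05: p < α → reject H₀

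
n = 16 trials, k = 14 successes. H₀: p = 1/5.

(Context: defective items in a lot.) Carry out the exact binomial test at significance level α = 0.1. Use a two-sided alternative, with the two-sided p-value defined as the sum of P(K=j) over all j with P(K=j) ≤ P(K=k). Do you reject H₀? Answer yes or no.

Exact binomial: n=16, k=14, p₀=1/5=0.2000
P(X=j) = C(n,j)·p₀^j·(1−p₀)^(n−j); p = Σ P(X=j) over j with P(X=j) ≤ P(X=14)
p-value (two-sided) = 0.00000
At α=0.1: p < α → reject H₀

reject H₀: yes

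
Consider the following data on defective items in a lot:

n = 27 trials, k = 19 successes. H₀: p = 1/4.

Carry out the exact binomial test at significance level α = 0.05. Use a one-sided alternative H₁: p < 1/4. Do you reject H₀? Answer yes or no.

Exact binomial: n=27, k=19, p₀=1/4=0.2500
P(X≤19) from Σ C(n,i)·p₀^i·(1−p₀)^(n−i)
p-value (one-sided, H₁ less) = 1.00000
At α=0.05: p ≥ α → fail to reject H₀

reject H₀: no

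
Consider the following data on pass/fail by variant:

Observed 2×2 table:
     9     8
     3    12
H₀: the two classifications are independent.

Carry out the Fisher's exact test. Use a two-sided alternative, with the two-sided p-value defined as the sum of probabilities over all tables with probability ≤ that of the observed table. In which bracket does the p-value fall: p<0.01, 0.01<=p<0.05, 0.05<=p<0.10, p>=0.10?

Margins: r₁=17, r₂=15, c₁=12, c₂=20, n=32
p_obs = C(17,9)·C(15,3)/C(32,12); sum pmf over tables with pmf ≤ p_obs
p-value (two-sided) = 0.07587
→ bracket: 0.05<=p<0.10

p-value bracket: 0.05<=p<0.10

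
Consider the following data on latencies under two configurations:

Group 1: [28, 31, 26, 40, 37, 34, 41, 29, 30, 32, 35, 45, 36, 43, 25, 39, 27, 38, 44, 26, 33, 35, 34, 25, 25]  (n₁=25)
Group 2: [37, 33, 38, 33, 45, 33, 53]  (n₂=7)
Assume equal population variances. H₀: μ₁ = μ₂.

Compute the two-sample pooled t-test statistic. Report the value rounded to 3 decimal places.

x̄₁=33.520, s₁=6.286, n₁=25
x̄₂=38.857, s₂=7.581, n₂=7
s_p² = [24·6.286² + 6·7.581²]/30 = 43.1032
SE = √(s_p²·(1/25+1/7)) = 2.8074
t = (33.520−38.857)/2.8074 = -1.9011
df = 30

test statistic = -1.901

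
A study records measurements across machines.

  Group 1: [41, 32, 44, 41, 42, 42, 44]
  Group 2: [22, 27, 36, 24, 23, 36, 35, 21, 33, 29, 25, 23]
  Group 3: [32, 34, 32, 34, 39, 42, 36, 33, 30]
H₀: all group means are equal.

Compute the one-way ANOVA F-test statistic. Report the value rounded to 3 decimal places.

Group means [40.86, 27.83, 34.67], grand mean 33.286
SSB = Σnᵢ(x̄ᵢ−x̄)² = 775.190; SSW = ΣΣ(x−x̄ᵢ)² = 578.524
MSB = 775.190/2 = 387.5952; MSW = 578.524/25 = 23.1410
F = MSB/MSW = 16.7493
df = (2, 25)

test statistic = 16.749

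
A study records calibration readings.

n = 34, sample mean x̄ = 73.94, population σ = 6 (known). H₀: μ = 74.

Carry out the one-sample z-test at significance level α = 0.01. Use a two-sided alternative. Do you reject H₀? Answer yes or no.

reject H₀: no

SE = σ/√n = 6/√34 = 1.0290
z = (x̄−μ₀)/SE = (73.94−74)/1.0290 = -0.0583
p-value (two-sided) = 0.95350
At α=0.01: p ≥ α → fail to reject H₀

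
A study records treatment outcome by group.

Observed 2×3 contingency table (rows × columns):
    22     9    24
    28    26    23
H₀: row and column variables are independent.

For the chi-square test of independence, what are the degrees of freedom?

degrees of freedom = 2

df = (r−1)(c−1) = (2−1)·(3−1) = 2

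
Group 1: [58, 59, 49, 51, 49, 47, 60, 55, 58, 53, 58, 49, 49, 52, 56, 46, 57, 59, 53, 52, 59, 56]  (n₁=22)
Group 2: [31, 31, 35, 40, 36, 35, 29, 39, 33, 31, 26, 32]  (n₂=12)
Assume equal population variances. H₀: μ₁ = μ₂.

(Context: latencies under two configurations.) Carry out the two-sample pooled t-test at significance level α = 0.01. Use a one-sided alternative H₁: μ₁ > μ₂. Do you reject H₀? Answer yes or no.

x̄₁=53.864, s₁=4.411, n₁=22
x̄₂=33.167, s₂=4.041, n₂=12
s_p² = [21·4.411² + 11·4.041²]/32 = 18.3830
SE = √(s_p²·(1/22+1/12)) = 1.5387
t = (53.864−33.167)/1.5387 = 13.4512
df = 32
p-value (one-sided, H₁ greater) = 0.00000
At α=0.01: p < α → reject H₀

reject H₀: yes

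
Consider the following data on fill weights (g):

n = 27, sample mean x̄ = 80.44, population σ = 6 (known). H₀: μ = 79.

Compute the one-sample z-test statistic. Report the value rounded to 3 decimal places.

SE = σ/√n = 6/√27 = 1.1547
z = (x̄−μ₀)/SE = (80.44−79)/1.1547 = 1.2471

test statistic = 1.247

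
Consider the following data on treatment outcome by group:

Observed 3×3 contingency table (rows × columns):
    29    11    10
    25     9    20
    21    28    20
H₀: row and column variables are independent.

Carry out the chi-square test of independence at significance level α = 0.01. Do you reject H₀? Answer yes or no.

reject H₀: yes

Row totals [50, 54, 69], col totals [75, 48, 50], n=173
χ² = (29−21.68)²/21.68 + (11−13.87)²/13.87 + (10−14.45)²/14.45 + (25−23.41)²/23.41 + (9−14.98)²/14.98 + (20−15.61)²/15.61 + (21−29.91)²/29.91 + (28−19.14)²/19.14 + (20−19.94)²/19.94 = 14.9259
df = 4
p-value (upper-tail) = 0.00486
At α=0.01: p < α → reject H₀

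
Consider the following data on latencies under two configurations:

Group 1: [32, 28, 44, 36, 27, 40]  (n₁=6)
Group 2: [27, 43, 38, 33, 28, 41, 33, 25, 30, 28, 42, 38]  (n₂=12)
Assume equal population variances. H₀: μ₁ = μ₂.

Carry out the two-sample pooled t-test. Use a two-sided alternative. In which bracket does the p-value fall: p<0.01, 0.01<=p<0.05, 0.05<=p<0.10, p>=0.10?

x̄₁=34.500, s₁=6.745, n₁=6
x̄₂=33.833, s₂=6.365, n₂=12
s_p² = [5·6.745² + 11·6.365²]/16 = 42.0729
SE = √(s_p²·(1/6+1/12)) = 3.2432
t = (34.500−33.833)/3.2432 = 0.2056
df = 16
p-value (two-sided) = 0.83973
→ bracket: p>=0.10

p-value bracket: p>=0.10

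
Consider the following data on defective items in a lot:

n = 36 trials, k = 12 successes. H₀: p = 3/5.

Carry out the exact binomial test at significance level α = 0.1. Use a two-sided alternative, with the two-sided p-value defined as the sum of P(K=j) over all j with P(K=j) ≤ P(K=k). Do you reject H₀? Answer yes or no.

reject H₀: yes

Exact binomial: n=36, k=12, p₀=3/5=0.6000
P(X=j) = C(n,j)·p₀^j·(1−p₀)^(n−j); p = Σ P(X=j) over j with P(X=j) ≤ P(X=12)
p-value (two-sided) = 0.00176
At α=0.1: p < α → reject H₀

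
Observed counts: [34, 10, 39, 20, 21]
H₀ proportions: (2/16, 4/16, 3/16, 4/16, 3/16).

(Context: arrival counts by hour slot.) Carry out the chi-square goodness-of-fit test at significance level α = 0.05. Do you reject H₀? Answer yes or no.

n = 124; E_i = n·p_i = [15.50, 31.00, 23.25, 31.00, 23.25]
χ² = (34−15.50)²/15.50 + (10−31.00)²/31.00 + (39−23.25)²/23.25 + (20−31.00)²/31.00 + (21−23.25)²/23.25 = 51.0968
df = 4
p-value (upper-tail) = 0.00000
At α=0.05: p < α → reject H₀

reject H₀: yes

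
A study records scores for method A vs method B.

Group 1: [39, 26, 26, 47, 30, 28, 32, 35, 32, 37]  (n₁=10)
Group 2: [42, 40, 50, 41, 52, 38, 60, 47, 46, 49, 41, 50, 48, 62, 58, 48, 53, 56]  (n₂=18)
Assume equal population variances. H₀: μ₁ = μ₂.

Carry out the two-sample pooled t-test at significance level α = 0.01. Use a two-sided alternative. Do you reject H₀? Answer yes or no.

reject H₀: yes

x̄₁=33.200, s₁=6.546, n₁=10
x̄₂=48.944, s₂=7.033, n₂=18
s_p² = [9·6.546² + 17·7.033²]/26 = 47.1748
SE = √(s_p²·(1/10+1/18)) = 2.7089
t = (33.200−48.944)/2.7089 = -5.8121
df = 26
p-value (two-sided) = 0.00000
At α=0.01: p < α → reject H₀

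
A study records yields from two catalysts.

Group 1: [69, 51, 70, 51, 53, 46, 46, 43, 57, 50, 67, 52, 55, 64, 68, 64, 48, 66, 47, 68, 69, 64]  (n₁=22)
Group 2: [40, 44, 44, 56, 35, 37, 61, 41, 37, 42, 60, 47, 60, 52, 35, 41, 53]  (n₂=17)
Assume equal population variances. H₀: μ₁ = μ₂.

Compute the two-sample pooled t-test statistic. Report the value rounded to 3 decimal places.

test statistic = 3.865

x̄₁=57.636, s₁=9.266, n₁=22
x̄₂=46.176, s₂=9.071, n₂=17
s_p² = [21·9.266² + 16·9.071²]/37 = 84.3125
SE = √(s_p²·(1/22+1/17)) = 2.9651
t = (57.636−46.176)/2.9651 = 3.8649
df = 37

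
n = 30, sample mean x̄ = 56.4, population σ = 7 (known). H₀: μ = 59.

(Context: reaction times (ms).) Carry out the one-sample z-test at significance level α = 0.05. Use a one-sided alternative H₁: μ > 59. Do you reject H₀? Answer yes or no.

SE = σ/√n = 7/√30 = 1.2780
z = (x̄−μ₀)/SE = (56.4−59)/1.2780 = -2.0344
p-value (one-sided, H₁ greater) = 0.97904
At α=0.05: p ≥ α → fail to reject H₀

reject H₀: no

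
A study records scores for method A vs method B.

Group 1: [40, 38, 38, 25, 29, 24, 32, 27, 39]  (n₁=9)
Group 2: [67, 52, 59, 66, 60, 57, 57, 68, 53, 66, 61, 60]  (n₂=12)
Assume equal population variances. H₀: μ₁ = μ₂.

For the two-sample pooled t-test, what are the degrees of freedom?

degrees of freedom = 19

df = n₁ + n₂ − 2 = 9 + 12 − 2 = 19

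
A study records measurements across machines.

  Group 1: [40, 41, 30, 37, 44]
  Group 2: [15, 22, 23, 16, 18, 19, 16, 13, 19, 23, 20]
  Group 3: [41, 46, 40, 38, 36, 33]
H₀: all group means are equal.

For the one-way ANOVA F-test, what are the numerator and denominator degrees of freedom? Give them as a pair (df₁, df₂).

degrees of freedom = [2, 19]

k = 3 groups, N = 22 total
df = (k−1, N−k) = (3−1, 22−3) = (2, 19)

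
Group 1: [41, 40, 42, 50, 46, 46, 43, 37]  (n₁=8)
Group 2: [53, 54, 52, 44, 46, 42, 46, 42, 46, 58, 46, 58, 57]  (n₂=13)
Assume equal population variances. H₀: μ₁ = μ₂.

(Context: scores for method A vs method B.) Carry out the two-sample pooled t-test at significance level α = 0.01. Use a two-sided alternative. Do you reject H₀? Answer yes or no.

x̄₁=43.125, s₁=4.086, n₁=8
x̄₂=49.538, s₂=5.995, n₂=13
s_p² = [7·4.086² + 12·5.995²]/19 = 28.8477
SE = √(s_p²·(1/8+1/13)) = 2.4135
t = (43.125−49.538)/2.4135 = -2.6573
df = 19
p-value (two-sided) = 0.01555
At α=0.01: p ≥ α → fail to reject H₀

reject H₀: no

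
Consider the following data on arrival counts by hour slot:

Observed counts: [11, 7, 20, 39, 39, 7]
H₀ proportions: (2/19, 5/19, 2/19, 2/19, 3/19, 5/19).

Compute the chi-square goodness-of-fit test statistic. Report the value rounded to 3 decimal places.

n = 123; E_i = n·p_i = [12.95, 32.37, 12.95, 12.95, 19.42, 32.37]
χ² = (11−12.95)²/12.95 + (7−32.37)²/32.37 + (20−12.95)²/12.95 + (39−12.95)²/12.95 + (39−19.42)²/19.42 + (7−32.37)²/32.37 = 116.0602
df = 5

test statistic = 116.060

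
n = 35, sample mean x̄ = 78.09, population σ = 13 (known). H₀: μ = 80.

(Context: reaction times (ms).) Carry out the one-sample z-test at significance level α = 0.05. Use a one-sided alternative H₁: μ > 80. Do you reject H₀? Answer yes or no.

SE = σ/√n = 13/√35 = 2.1974
z = (x̄−μ₀)/SE = (78.09−80)/2.1974 = -0.8692
p-value (one-sided, H₁ greater) = 0.80763
At α=0.05: p ≥ α → fail to reject H₀

reject H₀: no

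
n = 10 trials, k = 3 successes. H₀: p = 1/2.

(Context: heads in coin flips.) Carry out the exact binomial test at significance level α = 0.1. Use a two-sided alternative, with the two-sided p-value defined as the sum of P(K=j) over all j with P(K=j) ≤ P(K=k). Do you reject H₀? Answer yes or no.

reject H₀: no

Exact binomial: n=10, k=3, p₀=1/2=0.5000
P(X=j) = C(n,j)·p₀^j·(1−p₀)^(n−j); p = Σ P(X=j) over j with P(X=j) ≤ P(X=3)
p-value (two-sided) = 0.34375
At α=0.1: p ≥ α → fail to reject H₀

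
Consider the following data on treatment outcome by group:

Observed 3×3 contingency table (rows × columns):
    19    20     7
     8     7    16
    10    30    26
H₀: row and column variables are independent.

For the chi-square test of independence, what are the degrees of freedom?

df = (r−1)(c−1) = (3−1)·(3−1) = 4

degrees of freedom = 4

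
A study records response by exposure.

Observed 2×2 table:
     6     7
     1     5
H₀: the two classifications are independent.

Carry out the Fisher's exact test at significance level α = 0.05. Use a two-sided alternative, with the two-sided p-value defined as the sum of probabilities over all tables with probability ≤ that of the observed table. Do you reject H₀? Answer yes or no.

reject H₀: no

Margins: r₁=13, r₂=6, c₁=7, c₂=12, n=19
p_obs = C(13,6)·C(6,1)/C(19,7); sum pmf over tables with pmf ≤ p_obs
p-value (two-sided) = 0.33308
At α=0.05: p ≥ α → fail to reject H₀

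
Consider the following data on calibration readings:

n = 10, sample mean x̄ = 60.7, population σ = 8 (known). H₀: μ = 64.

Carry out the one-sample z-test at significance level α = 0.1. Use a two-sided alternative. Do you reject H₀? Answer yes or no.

reject H₀: no

SE = σ/√n = 8/√10 = 2.5298
z = (x̄−μ₀)/SE = (60.7−64)/2.5298 = -1.3044
p-value (two-sided) = 0.19208
At α=0.1: p ≥ α → fail to reject H₀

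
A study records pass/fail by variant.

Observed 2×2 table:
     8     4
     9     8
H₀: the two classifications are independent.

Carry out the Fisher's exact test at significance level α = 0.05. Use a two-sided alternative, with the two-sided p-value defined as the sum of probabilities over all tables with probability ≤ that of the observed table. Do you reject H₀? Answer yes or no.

Margins: r₁=12, r₂=17, c₁=17, c₂=12, n=29
p_obs = C(12,8)·C(17,9)/C(29,17); sum pmf over tables with pmf ≤ p_obs
p-value (two-sided) = 0.70320
At α=0.05: p ≥ α → fail to reject H₀

reject H₀: no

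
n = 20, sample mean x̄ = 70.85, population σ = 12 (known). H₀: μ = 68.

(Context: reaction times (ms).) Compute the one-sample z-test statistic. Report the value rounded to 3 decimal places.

test statistic = 1.062

SE = σ/√n = 12/√20 = 2.6833
z = (x̄−μ₀)/SE = (70.85−68)/2.6833 = 1.0621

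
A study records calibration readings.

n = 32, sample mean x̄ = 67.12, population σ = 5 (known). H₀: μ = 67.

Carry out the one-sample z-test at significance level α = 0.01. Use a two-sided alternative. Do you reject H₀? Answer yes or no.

reject H₀: no

SE = σ/√n = 5/√32 = 0.8839
z = (x̄−μ₀)/SE = (67.12−67)/0.8839 = 0.1358
p-value (two-sided) = 0.89201
At α=0.01: p ≥ α → fail to reject H₀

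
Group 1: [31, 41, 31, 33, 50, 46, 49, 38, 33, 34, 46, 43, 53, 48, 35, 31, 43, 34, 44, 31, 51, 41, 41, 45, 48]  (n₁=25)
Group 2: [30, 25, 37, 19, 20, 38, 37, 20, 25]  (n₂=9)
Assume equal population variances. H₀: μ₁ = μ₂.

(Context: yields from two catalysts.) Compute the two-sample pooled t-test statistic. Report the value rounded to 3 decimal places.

x̄₁=40.800, s₁=7.188, n₁=25
x̄₂=27.889, s₂=7.849, n₂=9
s_p² = [24·7.188² + 8·7.849²]/32 = 54.1528
SE = √(s_p²·(1/25+1/9)) = 2.8606
t = (40.800−27.889)/2.8606 = 4.5134
df = 32

test statistic = 4.513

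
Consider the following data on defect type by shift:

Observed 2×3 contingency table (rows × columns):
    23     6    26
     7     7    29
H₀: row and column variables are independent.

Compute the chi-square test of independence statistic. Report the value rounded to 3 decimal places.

Row totals [55, 43], col totals [30, 13, 55], n=98
χ² = (23−16.84)²/16.84 + (6−7.30)²/7.30 + (26−30.87)²/30.87 + (7−13.16)²/13.16 + (7−5.70)²/5.70 + (29−24.13)²/24.13 = 7.4157
df = 2

test statistic = 7.416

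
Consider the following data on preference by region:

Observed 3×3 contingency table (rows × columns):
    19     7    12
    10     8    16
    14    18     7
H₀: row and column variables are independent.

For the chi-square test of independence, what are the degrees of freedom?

degrees of freedom = 4

df = (r−1)(c−1) = (3−1)·(3−1) = 4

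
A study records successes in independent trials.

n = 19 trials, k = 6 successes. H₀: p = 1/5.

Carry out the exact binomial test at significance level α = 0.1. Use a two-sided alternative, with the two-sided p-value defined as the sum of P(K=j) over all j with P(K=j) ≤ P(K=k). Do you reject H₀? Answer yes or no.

reject H₀: no

Exact binomial: n=19, k=6, p₀=1/5=0.2000
P(X=j) = C(n,j)·p₀^j·(1−p₀)^(n−j); p = Σ P(X=j) over j with P(X=j) ≤ P(X=6)
p-value (two-sided) = 0.24593
At α=0.1: p ≥ α → fail to reject H₀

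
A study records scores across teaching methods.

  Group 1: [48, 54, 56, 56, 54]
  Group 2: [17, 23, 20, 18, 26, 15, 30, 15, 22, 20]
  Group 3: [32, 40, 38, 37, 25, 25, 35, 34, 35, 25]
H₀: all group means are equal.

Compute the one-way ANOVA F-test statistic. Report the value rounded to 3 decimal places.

Group means [53.60, 20.60, 32.60], grand mean 32.000
SSB = Σnᵢ(x̄ᵢ−x̄)² = 3636.000; SSW = ΣΣ(x−x̄ᵢ)² = 542.000
MSB = 3636.000/2 = 1818.0000; MSW = 542.000/22 = 24.6364
F = MSB/MSW = 73.7934
df = (2, 22)

test statistic = 73.793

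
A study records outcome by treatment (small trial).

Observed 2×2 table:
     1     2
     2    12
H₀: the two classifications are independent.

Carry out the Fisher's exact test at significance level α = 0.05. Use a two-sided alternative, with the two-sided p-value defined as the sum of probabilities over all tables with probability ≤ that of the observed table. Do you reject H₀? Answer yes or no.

Margins: r₁=3, r₂=14, c₁=3, c₂=14, n=17
p_obs = C(3,1)·C(14,2)/C(17,3); sum pmf over tables with pmf ≤ p_obs
p-value (two-sided) = 0.46471
At α=0.05: p ≥ α → fail to reject H₀

reject H₀: no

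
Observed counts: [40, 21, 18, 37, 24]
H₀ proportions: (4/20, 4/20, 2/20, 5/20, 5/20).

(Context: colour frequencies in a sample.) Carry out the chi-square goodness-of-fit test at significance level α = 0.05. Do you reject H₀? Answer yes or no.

reject H₀: yes

n = 140; E_i = n·p_i = [28.00, 28.00, 14.00, 35.00, 35.00]
χ² = (40−28.00)²/28.00 + (21−28.00)²/28.00 + (18−14.00)²/14.00 + (37−35.00)²/35.00 + (24−35.00)²/35.00 = 11.6071
df = 4
p-value (upper-tail) = 0.02052
At α=0.05: p < α → reject H₀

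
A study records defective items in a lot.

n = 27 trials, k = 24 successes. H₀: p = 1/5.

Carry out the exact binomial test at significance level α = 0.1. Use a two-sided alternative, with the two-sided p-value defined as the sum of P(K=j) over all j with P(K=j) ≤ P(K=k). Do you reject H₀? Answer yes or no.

Exact binomial: n=27, k=24, p₀=1/5=0.2000
P(X=j) = C(n,j)·p₀^j·(1−p₀)^(n−j); p = Σ P(X=j) over j with P(X=j) ≤ P(X=24)
p-value (two-sided) = 0.00000
At α=0.1: p < α → reject H₀

reject H₀: yes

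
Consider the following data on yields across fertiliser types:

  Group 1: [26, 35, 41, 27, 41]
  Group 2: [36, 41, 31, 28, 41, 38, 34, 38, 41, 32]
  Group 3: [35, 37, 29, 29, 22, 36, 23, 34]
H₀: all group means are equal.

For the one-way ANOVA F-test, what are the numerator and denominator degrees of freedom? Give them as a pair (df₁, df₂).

k = 3 groups, N = 23 total
df = (k−1, N−k) = (3−1, 23−3) = (2, 20)

degrees of freedom = [2, 20]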